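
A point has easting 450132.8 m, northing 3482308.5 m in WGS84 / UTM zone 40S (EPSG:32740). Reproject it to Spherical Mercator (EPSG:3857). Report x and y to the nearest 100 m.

x 6249200 m, y -8136500 m

Unproject from UTM 40S (λ₀ = 57°) → φ = -58.79630034°, λ = 56.13710030°.
Web Mercator (R = 6378137 m): x = 6249153.421 m, y = -8136489.223 m.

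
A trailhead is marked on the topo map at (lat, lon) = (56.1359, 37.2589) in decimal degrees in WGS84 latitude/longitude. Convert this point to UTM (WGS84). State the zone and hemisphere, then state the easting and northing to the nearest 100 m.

Longitude 37.2589° lies in the 6° band [36°, 42°), giving zone 37; latitude is north of the equator, so 37N.
Zone 37 central meridian λ₀ = 6×37 − 183 = 39°; Δλ = -1.7411°.
Transverse Mercator on WGS84 with k₀ = 0.9996 gives E = 391799.058 m, N = 6222570.343 m.

Zone 37N: E 391800 m, N 6222600 m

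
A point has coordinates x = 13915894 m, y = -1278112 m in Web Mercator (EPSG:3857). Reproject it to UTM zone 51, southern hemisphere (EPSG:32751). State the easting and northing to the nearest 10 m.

E 719160 m, N 8738440 m

Web Mercator inverse (R = 6378137 m) → φ = -11.40539634°, λ = 125.00860272°.
UTM 51S forward: E = 719163.843 m, N = 8738435.198 m.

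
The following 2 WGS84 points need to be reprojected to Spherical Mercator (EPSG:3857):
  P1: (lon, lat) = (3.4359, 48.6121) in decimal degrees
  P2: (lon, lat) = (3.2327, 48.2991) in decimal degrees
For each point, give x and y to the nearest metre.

Web Mercator: x = R·λ, y = R·ln tan(π/4+φ/2), R = 6378137 m.
P1 (48.6121°, 3.4359°) → (382482.638, 6209297.361) m.
P2 (48.2991°, 3.2327°) → (359862.518, 6156759.451) m.

P1: x 382483 m, y 6209297 m; P2: x 359863 m, y 6156759 m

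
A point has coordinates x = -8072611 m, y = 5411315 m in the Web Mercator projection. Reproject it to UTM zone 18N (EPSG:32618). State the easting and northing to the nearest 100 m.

Web Mercator inverse (R = 6378137 m) → φ = 43.64920262°, λ = -72.51749844°.
UTM 18N forward: E = 700204.333 m, N = 4835906.435 m.

E 700200 m, N 4835900 m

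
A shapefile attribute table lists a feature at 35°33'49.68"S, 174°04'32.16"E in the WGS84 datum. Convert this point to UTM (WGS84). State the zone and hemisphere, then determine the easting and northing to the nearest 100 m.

Longitude 174.0756° lies in the 6° band [174°, 180°), giving zone 60; latitude is south of the equator, so 60S.
Zone 60 central meridian λ₀ = 6×60 − 183 = 177°; Δλ = -2.9244°.
Transverse Mercator on WGS84 with k₀ = 0.9996 gives E = 234949.452 m, N = 6060494.652 m.

Zone 60S: E 234900 m, N 6060500 m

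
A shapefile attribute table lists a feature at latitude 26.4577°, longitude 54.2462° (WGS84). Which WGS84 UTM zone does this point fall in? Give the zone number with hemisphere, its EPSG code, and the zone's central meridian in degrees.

UTM zone = ⌊(λ + 180)/6⌋ + 1; 54.2462° ∈ [54°, 60°) → zone 40.
Hemisphere: N (φ ≥ 0).
Central meridian λ₀ = 6×40 − 183 = 57°.
EPSG code: 32640.

Zone 40N (EPSG:32640), central meridian 57°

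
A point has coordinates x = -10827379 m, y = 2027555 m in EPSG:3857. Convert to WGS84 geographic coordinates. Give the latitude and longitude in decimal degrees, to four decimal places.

R = 6378137 m. λ = x/R = -97.26400043°.
φ = 2·arctan(exp(y/R)) − 90° = 2·arctan(1.37423) − 90° = 17.91459965°.

lat 17.9146°, lon -97.2640°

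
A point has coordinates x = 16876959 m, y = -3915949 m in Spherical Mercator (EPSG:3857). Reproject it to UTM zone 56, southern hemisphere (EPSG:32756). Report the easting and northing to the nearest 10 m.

Web Mercator inverse (R = 6378137 m) → φ = -33.15540055°, λ = 151.60830219°.
UTM 56S forward: E = 370216.606 m, N = 6330622.976 m.

E 370220 m, N 6330620 m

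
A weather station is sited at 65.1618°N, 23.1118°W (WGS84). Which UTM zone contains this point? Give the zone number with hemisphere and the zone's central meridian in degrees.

UTM zone = ⌊(λ + 180)/6⌋ + 1; -23.1118° ∈ [-24°, -18°) → zone 27.
Hemisphere: N (φ ≥ 0).
Central meridian λ₀ = 6×27 − 183 = -21°.

Zone 27N, central meridian -21°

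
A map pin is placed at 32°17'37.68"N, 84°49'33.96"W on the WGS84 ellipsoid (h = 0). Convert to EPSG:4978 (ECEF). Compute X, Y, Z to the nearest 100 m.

X 486700 m, Y -5374700 m, Z 3388000 m

WGS84: a = 6378137 m, e² = 0.006694380; N(φ) = a/√(1−e²sin²φ) = 6384239.445 m.
X = (N+h)·cosφ·cosλ = 486670.628 m; Y = (N+h)·cosφ·sinλ = -5374734.549 m; Z = (N(1−e²)+h)·sinφ = 3388015.863 m.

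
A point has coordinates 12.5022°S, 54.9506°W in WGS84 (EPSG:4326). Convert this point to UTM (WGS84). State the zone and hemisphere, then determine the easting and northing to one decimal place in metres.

Longitude -54.9506° lies in the 6° band [-60°, -54°), giving zone 21; latitude is south of the equator, so 21S.
Zone 21 central meridian λ₀ = 6×21 − 183 = -57°; Δλ = +2.0494°.
Transverse Mercator on WGS84 with k₀ = 0.9996 gives E = 722717.656 m, N = 8617050.528 m.

Zone 21S: E 722717.7 m, N 8617050.5 m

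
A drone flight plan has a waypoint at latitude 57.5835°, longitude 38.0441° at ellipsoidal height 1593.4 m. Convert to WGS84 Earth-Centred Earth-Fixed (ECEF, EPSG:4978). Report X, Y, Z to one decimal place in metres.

WGS84: a = 6378137 m, e² = 0.006694380; N(φ) = a/√(1−e²sin²φ) = 6393405.452 m.
X = (N+h)·cosφ·cosλ = 2699806.794 m; Y = (N+h)·cosφ·sinλ = 2112668.707 m; Z = (N(1−e²)+h)·sinφ = 5362358.565 m.

X 2699806.8 m, Y 2112668.7 m, Z 5362358.6 m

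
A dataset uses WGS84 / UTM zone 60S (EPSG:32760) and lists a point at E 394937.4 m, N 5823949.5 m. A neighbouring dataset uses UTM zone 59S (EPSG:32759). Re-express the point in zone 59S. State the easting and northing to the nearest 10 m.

E 923810 m, N 5813720 m

UTM 60S → geographic: φ = -37.72570040°, λ = 175.80779968°.
UTM 59S (λ₀ = 171°) forward: E = 923805.204 m, N = 5813723.900 m.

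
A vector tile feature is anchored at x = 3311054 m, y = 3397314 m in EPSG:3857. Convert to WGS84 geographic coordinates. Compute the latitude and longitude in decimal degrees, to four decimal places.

lat 29.1701°, lon 29.7437°

R = 6378137 m. λ = x/R = 29.74370415°.
φ = 2·arctan(exp(y/R)) − 90° = 2·arctan(1.70344) − 90° = 29.17010142°.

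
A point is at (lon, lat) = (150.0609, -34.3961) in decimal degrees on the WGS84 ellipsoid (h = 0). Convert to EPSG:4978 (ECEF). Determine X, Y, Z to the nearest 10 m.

X -4565510 m, Y 2629430 m, Z -3582790 m

WGS84: a = 6378137 m, e² = 0.006694380; N(φ) = a/√(1−e²sin²φ) = 6384960.867 m.
X = (N+h)·cosφ·cosλ = -4565506.749 m; Y = (N+h)·cosφ·sinλ = 2629430.247 m; Z = (N(1−e²)+h)·sinφ = -3582787.413 m.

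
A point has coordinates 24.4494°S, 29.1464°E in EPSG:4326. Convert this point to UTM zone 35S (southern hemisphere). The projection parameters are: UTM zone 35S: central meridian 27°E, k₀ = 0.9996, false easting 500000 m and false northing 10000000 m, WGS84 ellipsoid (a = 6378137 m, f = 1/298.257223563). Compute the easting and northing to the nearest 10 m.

Zone 35 central meridian λ₀ = 6×35 − 183 = 27°; Δλ = +2.1464°.
Transverse Mercator on WGS84 with k₀ = 0.9996 gives E = 717581.529 m, N = 7294329.829 m.

E 717580 m, N 7294330 m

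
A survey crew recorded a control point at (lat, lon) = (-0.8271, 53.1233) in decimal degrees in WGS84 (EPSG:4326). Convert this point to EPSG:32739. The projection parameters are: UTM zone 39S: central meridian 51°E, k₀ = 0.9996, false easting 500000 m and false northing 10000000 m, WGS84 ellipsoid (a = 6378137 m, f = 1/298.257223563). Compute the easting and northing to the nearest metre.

E 736300 m, N 9908517 m

Zone 39 central meridian λ₀ = 6×39 − 183 = 51°; Δλ = +2.1233°.
Transverse Mercator on WGS84 with k₀ = 0.9996 gives E = 736300.111 m, N = 9908517.309 m.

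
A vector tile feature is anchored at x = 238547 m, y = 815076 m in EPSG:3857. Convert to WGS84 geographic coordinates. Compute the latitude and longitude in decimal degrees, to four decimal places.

lat 7.3021°, lon 2.1429°

R = 6378137 m. λ = x/R = 2.14290416°.
φ = 2·arctan(exp(y/R)) − 90° = 2·arctan(1.13632) − 90° = 7.30210433°.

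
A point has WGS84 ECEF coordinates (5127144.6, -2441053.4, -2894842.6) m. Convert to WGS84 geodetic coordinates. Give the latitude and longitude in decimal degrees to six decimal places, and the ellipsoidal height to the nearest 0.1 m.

λ = atan2(Y, X) = -25.45930010°; p = √(X²+Y²) = 5678587.3 m.
Bowring's method on WGS84 (a = 6378137 m, b = 6356752.314 m) gives φ = -27.16769992°, h = 181.216 m.

lat -27.167700°, lon -25.459300°, h 181.2 m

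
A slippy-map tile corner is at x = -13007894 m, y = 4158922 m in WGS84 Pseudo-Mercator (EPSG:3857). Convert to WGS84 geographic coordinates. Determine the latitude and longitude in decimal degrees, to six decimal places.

lat 34.963500°, lon -116.851900°

R = 6378137 m. λ = x/R = -116.85189994°.
φ = 2·arctan(exp(y/R)) − 90° = 2·arctan(1.91949) − 90° = 34.96349967°.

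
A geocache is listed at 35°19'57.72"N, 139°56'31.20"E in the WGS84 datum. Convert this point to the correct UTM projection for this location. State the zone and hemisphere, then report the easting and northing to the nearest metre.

Longitude 139.9420° lies in the 6° band [138°, 144°), giving zone 54; latitude is north of the equator, so 54N.
Zone 54 central meridian λ₀ = 6×54 − 183 = 141°; Δλ = -1.0580°.
Transverse Mercator on WGS84 with k₀ = 0.9996 gives E = 403846.326 m, N = 3910452.695 m.

Zone 54N: E 403846 m, N 3910453 m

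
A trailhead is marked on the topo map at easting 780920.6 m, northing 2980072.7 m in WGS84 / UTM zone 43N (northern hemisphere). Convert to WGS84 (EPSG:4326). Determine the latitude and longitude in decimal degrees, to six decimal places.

lat 26.914200°, lon 77.828600°

Zone 43N: λ₀ = 75°, k₀ = 0.9996, false easting 500000 m.
Meridian distance M = (N − FN)/k₀ = 2981265.2 m.
Inverse transverse Mercator on WGS84 gives φ = 26.91420016°, λ = 77.82860019°.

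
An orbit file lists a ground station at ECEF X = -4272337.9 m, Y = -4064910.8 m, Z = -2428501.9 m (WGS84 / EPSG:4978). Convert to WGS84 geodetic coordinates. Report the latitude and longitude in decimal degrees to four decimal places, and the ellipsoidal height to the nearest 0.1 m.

λ = atan2(Y, X) = -136.42519991°; p = √(X²+Y²) = 5897149.4 m.
Bowring's method on WGS84 (a = 6378137 m, b = 6356752.314 m) gives φ = -22.51809981°, h = 2593.613 m.

lat -22.5181°, lon -136.4252°, h 2593.6 m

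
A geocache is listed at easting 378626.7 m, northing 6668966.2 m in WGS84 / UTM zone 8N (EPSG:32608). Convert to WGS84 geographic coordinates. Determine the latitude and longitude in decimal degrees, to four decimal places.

lat 60.1396°, lon -137.1855°

Zone 8N: λ₀ = -135°, k₀ = 0.9996, false easting 500000 m.
Meridian distance M = (N − FN)/k₀ = 6671634.9 m.
Inverse transverse Mercator on WGS84 gives φ = 60.13960018°, λ = -137.18549917°.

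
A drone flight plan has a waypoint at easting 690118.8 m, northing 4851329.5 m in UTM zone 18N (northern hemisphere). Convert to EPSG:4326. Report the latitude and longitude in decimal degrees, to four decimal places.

Zone 18N: λ₀ = -75°, k₀ = 0.9996, false easting 500000 m.
Meridian distance M = (N − FN)/k₀ = 4853270.8 m.
Inverse transverse Mercator on WGS84 gives φ = 43.79059989°, λ = -72.63700025°.

lat 43.7906°, lon -72.6370°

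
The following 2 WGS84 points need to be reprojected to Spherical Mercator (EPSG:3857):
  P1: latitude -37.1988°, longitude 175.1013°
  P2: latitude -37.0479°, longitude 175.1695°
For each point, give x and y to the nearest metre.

Web Mercator: x = R·λ, y = R·ln tan(π/4+φ/2), R = 6378137 m.
P1 (-37.1988°, 175.1013°) → (19492187.553, -4466853.288) m.
P2 (-37.0479°, 175.1695°) → (19499779.543, -4445785.534) m.

P1: x 19492188 m, y -4466853 m; P2: x 19499780 m, y -4445786 m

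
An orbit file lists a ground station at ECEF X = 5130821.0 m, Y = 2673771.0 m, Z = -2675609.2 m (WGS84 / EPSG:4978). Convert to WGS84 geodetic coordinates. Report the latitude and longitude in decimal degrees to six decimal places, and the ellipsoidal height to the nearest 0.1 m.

lat -24.965200°, lon 27.524900°, h 68.6 m

λ = atan2(Y, X) = 27.52489969°; p = √(X²+Y²) = 5785704.4 m.
Bowring's method on WGS84 (a = 6378137 m, b = 6356752.314 m) gives φ = -24.96519987°, h = 68.613 m.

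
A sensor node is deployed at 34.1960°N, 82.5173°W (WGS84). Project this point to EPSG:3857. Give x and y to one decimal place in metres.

x -9185783.8 m, y 4055150.5 m

Web Mercator is spherical with R = a = 6378137 m.
x = R·λ = 6378137 × -1.440198575 = -9185783.818 m.
y = R·ln tan(π/4 + φ/2) = 6378137 × 0.635789181 = 4055150.499 m.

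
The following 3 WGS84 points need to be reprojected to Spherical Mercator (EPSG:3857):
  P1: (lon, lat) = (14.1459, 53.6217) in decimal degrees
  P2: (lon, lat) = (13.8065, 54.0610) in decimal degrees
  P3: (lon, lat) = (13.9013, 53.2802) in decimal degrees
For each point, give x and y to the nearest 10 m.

Web Mercator: x = R·λ, y = R·ln tan(π/4+φ/2), R = 6378137 m.
P1 (53.6217°, 14.1459°) → (1574714.385, 7098833.874) m.
P2 (54.0610°, 13.8065°) → (1536932.550, 7181717.439) m.
P3 (53.2802°, 13.9013°) → (1547485.637, 7034996.457) m.

P1: x 1574710 m, y 7098830 m; P2: x 1536930 m, y 7181720 m; P3: x 1547490 m, y 7035000 m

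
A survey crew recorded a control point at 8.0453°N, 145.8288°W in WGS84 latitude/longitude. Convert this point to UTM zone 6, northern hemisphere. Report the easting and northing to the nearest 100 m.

Zone 6 central meridian λ₀ = 6×6 − 183 = -147°; Δλ = +1.1712°.
Transverse Mercator on WGS84 with k₀ = 0.9996 gives E = 629059.695 m, N = 889490.473 m.

E 629100 m, N 889500 m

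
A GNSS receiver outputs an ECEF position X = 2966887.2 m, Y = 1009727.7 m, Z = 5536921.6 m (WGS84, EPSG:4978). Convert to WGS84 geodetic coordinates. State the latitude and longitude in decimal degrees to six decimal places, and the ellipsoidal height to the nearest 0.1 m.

lat 60.654000°, lon 18.795101°, h 426.5 m

λ = atan2(Y, X) = 18.79510068°; p = √(X²+Y²) = 3134002.2 m.
Bowring's method on WGS84 (a = 6378137 m, b = 6356752.314 m) gives φ = 60.65399979°, h = 426.531 m.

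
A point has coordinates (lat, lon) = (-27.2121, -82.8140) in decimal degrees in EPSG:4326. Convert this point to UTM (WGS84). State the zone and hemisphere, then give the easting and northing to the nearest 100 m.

Longitude -82.8140° lies in the 6° band [-84°, -78°), giving zone 17; latitude is south of the equator, so 17S.
Zone 17 central meridian λ₀ = 6×17 − 183 = -81°; Δλ = -1.8140°.
Transverse Mercator on WGS84 with k₀ = 0.9996 gives E = 320344.955 m, N = 6988771.589 m.

Zone 17S: E 320300 m, N 6988800 m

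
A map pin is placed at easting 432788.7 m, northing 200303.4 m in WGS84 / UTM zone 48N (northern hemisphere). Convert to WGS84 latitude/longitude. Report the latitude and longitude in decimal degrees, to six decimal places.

lat 1.812100°, lon 104.395700°

Zone 48N: λ₀ = 105°, k₀ = 0.9996, false easting 500000 m.
Meridian distance M = (N − FN)/k₀ = 200383.6 m.
Inverse transverse Mercator on WGS84 gives φ = 1.81210022°, λ = 104.39570008°.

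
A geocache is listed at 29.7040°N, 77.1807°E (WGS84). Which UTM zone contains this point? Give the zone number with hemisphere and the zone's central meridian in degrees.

UTM zone = ⌊(λ + 180)/6⌋ + 1; 77.1807° ∈ [72°, 78°) → zone 43.
Hemisphere: N (φ ≥ 0).
Central meridian λ₀ = 6×43 − 183 = 75°.

Zone 43N, central meridian 75°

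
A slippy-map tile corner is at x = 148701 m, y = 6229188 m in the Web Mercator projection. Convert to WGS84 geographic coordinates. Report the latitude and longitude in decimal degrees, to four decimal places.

lat 48.7301°, lon 1.3358°

R = 6378137 m. λ = x/R = 1.33580381°.
φ = 2·arctan(exp(y/R)) − 90° = 2·arctan(2.65554) − 90° = 48.73009715°.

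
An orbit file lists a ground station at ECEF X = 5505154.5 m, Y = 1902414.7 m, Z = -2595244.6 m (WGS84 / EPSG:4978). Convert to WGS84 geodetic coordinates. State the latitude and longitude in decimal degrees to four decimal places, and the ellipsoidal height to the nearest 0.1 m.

λ = atan2(Y, X) = 19.06359977°; p = √(X²+Y²) = 5824595.1 m.
Bowring's method on WGS84 (a = 6378137 m, b = 6356752.314 m) gives φ = -24.15949982°, h = 2033.862 m.

lat -24.1595°, lon 19.0636°, h 2033.9 m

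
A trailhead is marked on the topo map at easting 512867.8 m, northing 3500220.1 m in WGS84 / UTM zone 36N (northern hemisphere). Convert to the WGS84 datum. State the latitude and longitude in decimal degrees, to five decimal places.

Zone 36N: λ₀ = 33°, k₀ = 0.9996, false easting 500000 m.
Meridian distance M = (N − FN)/k₀ = 3501620.7 m.
Inverse transverse Mercator on WGS84 gives φ = 31.63709992°, λ = 33.13569976°.

lat 31.63710°, lon 33.13570°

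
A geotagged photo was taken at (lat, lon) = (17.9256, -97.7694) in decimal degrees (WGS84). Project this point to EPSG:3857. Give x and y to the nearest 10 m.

Web Mercator is spherical with R = a = 6378137 m.
x = R·λ = 6378137 × -1.706397938 = -10883639.823 m.
y = R·ln tan(π/4 + φ/2) = 6378137 × 0.318093197 = 2028841.990 m.

x -10883640 m, y 2028840 m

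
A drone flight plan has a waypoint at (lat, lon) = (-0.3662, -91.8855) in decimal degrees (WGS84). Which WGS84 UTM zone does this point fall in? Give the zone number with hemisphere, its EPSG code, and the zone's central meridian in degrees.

UTM zone = ⌊(λ + 180)/6⌋ + 1; -91.8855° ∈ [-96°, -90°) → zone 15.
Hemisphere: S (φ < 0).
Central meridian λ₀ = 6×15 − 183 = -93°.
EPSG code: 32715.

Zone 15S (EPSG:32715), central meridian -93°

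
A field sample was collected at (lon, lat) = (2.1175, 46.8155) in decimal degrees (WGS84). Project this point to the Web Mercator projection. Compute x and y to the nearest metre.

Web Mercator is spherical with R = a = 6378137 m.
x = R·λ = 6378137 × 0.036957347 = 235719.022 m.
y = R·ln tan(π/4 + φ/2) = 6378137 × 0.926918127 = 5912010.802 m.

x 235719 m, y 5912011 m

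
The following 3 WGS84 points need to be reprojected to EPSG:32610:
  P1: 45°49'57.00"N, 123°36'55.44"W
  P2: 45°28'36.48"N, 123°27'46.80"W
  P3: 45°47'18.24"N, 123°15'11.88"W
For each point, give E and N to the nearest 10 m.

P1: E 452200 m, N 5075620 m; P2: E 463810 m, N 5036020 m; P3: E 480310 m, N 5070570 m

UTM zone 10N: λ₀ = -123°, k₀ = 0.9996.
P1 (45.8325°, -123.6154°) → (452204.596, 5075621.488) m.
P2 (45.4768°, -123.4630°) → (463812.445, 5036023.304) m.
P3 (45.7884°, -123.2533°) → (480311.766, 5070568.912) m.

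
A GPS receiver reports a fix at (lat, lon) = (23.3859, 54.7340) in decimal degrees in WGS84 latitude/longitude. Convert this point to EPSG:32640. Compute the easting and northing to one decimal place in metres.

E 268400.6 m, N 2588058.3 m

Zone 40 central meridian λ₀ = 6×40 − 183 = 57°; Δλ = -2.2660°.
Transverse Mercator on WGS84 with k₀ = 0.9996 gives E = 268400.611 m, N = 2588058.287 m.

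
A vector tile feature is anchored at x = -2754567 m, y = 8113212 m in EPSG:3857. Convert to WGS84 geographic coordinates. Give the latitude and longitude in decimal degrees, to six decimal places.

R = 6378137 m. λ = x/R = -24.74469637°.
φ = 2·arctan(exp(y/R)) − 90° = 2·arctan(3.56811) − 90° = 58.68779868°.

lat 58.687799°, lon -24.744696°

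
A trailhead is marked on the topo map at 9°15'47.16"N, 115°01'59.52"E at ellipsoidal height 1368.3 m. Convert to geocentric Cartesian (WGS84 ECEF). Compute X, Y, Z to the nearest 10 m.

X -2664470 m, Y 5705350 m, Z 1020110 m

WGS84: a = 6378137 m, e² = 0.006694380; N(φ) = a/√(1−e²sin²φ) = 6378690.237 m.
X = (N+h)·cosφ·cosλ = -2664474.415 m; Y = (N+h)·cosφ·sinλ = 5705350.237 m; Z = (N(1−e²)+h)·sinφ = 1020113.142 m.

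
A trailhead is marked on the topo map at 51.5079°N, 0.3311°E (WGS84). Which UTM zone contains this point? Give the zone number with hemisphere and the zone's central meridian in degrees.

UTM zone = ⌊(λ + 180)/6⌋ + 1; 0.3311° ∈ [0°, 6°) → zone 31.
Hemisphere: N (φ ≥ 0).
Central meridian λ₀ = 6×31 − 183 = 3°.

Zone 31N, central meridian 3°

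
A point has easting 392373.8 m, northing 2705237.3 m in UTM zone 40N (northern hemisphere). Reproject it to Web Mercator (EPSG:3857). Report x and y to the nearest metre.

Unproject from UTM 40N (λ₀ = 57°) → φ = 24.45700037°, λ = 55.93810032°.
Web Mercator (R = 6378137 m): x = 6227000.844 m, y = 2809195.301 m.

x 6227001 m, y 2809195 m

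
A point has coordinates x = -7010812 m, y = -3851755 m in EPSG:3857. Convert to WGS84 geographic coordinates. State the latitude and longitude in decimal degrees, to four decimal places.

R = 6378137 m. λ = x/R = -62.97919574°.
φ = 2·arctan(exp(y/R)) − 90° = 2·arctan(0.54668) − 90° = -32.67129721°.

lat -32.6713°, lon -62.9792°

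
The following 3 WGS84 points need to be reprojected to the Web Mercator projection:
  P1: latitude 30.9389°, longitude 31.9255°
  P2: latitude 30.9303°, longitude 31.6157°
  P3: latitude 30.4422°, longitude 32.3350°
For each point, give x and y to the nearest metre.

Web Mercator: x = R·λ, y = R·ln tan(π/4+φ/2), R = 6378137 m.
P1 (30.9389°, 31.9255°) → (3553930.403, 3624816.685) m.
P2 (30.9303°, 31.6157°) → (3519443.625, 3623700.576) m.
P3 (30.4422°, 32.3350°) → (3599515.735, 3560518.114) m.

P1: x 3553930 m, y 3624817 m; P2: x 3519444 m, y 3623701 m; P3: x 3599516 m, y 3560518 m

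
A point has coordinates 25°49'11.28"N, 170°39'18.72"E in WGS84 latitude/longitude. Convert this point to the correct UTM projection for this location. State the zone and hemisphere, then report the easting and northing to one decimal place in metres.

Longitude 170.6552° lies in the 6° band [168°, 174°), giving zone 59; latitude is north of the equator, so 59N.
Zone 59 central meridian λ₀ = 6×59 − 183 = 171°; Δλ = -0.3448°.
Transverse Mercator on WGS84 with k₀ = 0.9996 gives E = 465440.615 m, N = 2855773.368 m.

Zone 59N: E 465440.6 m, N 2855773.4 m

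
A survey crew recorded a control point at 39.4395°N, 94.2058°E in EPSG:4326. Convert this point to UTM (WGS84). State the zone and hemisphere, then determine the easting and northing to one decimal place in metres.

Longitude 94.2058° lies in the 6° band [90°, 96°), giving zone 46; latitude is north of the equator, so 46N.
Zone 46 central meridian λ₀ = 6×46 − 183 = 93°; Δλ = +1.2058°.
Transverse Mercator on WGS84 with k₀ = 0.9996 gives E = 603764.813 m, N = 4366243.899 m.

Zone 46N: E 603764.8 m, N 4366243.9 m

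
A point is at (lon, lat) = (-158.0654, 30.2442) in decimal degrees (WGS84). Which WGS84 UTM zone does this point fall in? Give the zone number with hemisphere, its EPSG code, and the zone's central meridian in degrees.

Zone 4N (EPSG:32604), central meridian -159°

UTM zone = ⌊(λ + 180)/6⌋ + 1; -158.0654° ∈ [-162°, -156°) → zone 4.
Hemisphere: N (φ ≥ 0).
Central meridian λ₀ = 6×4 − 183 = -159°.
EPSG code: 32604.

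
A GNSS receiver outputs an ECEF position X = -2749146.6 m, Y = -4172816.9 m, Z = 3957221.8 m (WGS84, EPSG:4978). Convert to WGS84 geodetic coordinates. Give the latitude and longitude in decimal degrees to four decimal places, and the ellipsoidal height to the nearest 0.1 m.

lat 38.5636°, lon -123.3778°, h 4282.5 m

λ = atan2(Y, X) = -123.37779989°; p = √(X²+Y²) = 4997019.9 m.
Bowring's method on WGS84 (a = 6378137 m, b = 6356752.314 m) gives φ = 38.56359966°, h = 4282.517 m.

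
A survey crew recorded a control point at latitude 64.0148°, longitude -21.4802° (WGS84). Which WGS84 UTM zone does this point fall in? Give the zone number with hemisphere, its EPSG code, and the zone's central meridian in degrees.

Zone 27N (EPSG:32627), central meridian -21°

UTM zone = ⌊(λ + 180)/6⌋ + 1; -21.4802° ∈ [-24°, -18°) → zone 27.
Hemisphere: N (φ ≥ 0).
Central meridian λ₀ = 6×27 − 183 = -21°.
EPSG code: 32627.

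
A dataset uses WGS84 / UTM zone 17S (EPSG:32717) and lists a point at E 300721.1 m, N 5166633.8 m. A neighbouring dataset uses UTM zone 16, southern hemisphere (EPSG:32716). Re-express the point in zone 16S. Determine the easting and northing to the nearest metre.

E 784784 m, N 5163542 m

UTM 17S → geographic: φ = -43.62659999°, λ = -83.47010003°.
UTM 16S (λ₀ = -87°) forward: E = 784784.296 m, N = 5163541.898 m.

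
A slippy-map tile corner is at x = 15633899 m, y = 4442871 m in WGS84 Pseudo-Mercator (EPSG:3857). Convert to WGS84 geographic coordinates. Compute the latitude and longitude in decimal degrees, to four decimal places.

R = 6378137 m. λ = x/R = 140.44170422°.
φ = 2·arctan(exp(y/R)) − 90° = 2·arctan(2.00687) − 90° = 37.02700066°.

lat 37.0270°, lon 140.4417°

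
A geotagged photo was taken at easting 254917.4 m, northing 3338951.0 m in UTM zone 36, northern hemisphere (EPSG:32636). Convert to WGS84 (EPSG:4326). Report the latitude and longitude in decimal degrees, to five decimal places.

Zone 36N: λ₀ = 33°, k₀ = 0.9996, false easting 500000 m.
Meridian distance M = (N − FN)/k₀ = 3340287.1 m.
Inverse transverse Mercator on WGS84 gives φ = 30.15730021°, λ = 30.45530032°.

lat 30.15730°, lon 30.45530°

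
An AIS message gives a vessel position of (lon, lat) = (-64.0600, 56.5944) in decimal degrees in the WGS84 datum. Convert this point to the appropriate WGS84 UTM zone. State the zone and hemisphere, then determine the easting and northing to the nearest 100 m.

Longitude -64.0600° lies in the 6° band [-66°, -60°), giving zone 20; latitude is north of the equator, so 20N.
Zone 20 central meridian λ₀ = 6×20 − 183 = -63°; Δλ = -1.0600°.
Transverse Mercator on WGS84 with k₀ = 0.9996 gives E = 434909.819 m, N = 6272740.551 m.

Zone 20N: E 434900 m, N 6272700 m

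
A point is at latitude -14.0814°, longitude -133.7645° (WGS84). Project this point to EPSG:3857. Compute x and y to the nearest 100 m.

x -14890600 m, y -1583600 m

Web Mercator is spherical with R = a = 6378137 m.
x = R·λ = 6378137 × -2.334630947 = -14890596.026 m.
y = R·ln tan(π/4 + φ/2) = 6378137 × -0.248278928 = -1583557.015 m.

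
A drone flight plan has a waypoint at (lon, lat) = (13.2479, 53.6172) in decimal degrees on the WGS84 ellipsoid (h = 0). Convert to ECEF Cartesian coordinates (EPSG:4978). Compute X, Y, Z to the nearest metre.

X 3690697 m, Y 868901 m, Z 5111586 m

WGS84: a = 6378137 m, e² = 0.006694380; N(φ) = a/√(1−e²sin²φ) = 6392019.243 m.
X = (N+h)·cosφ·cosλ = 3690696.929 m; Y = (N+h)·cosφ·sinλ = 868900.998 m; Z = (N(1−e²)+h)·sinφ = 5111585.584 m.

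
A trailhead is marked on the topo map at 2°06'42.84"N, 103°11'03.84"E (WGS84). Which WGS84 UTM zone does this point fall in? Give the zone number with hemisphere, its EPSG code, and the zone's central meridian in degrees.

UTM zone = ⌊(λ + 180)/6⌋ + 1; 103.1844° ∈ [102°, 108°) → zone 48.
Hemisphere: N (φ ≥ 0).
Central meridian λ₀ = 6×48 − 183 = 105°.
EPSG code: 32648.

Zone 48N (EPSG:32648), central meridian 105°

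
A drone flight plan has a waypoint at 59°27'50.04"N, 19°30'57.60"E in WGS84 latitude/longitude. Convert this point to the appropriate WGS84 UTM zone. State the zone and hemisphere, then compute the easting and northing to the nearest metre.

Longitude 19.5160° lies in the 6° band [18°, 24°), giving zone 34; latitude is north of the equator, so 34N.
Zone 34 central meridian λ₀ = 6×34 − 183 = 21°; Δλ = -1.4840°.
Transverse Mercator on WGS84 with k₀ = 0.9996 gives E = 415894.953 m, N = 6592647.613 m.

Zone 34N: E 415895 m, N 6592648 m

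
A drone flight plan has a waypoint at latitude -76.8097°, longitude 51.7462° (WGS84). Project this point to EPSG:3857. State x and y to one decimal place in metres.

Web Mercator is spherical with R = a = 6378137 m.
x = R·λ = 6378137 × 0.903141565 = 5760360.634 m.
y = R·ln tan(π/4 + φ/2) = 6378137 × -2.157462183 = -13760589.373 m.

x 5760360.6 m, y -13760589.4 m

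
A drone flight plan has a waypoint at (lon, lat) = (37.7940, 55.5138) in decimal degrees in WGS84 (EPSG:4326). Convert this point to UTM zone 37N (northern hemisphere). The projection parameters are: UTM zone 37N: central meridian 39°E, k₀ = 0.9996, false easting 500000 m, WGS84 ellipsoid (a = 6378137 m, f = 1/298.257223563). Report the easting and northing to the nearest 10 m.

Zone 37 central meridian λ₀ = 6×37 − 183 = 39°; Δλ = -1.2060°.
Transverse Mercator on WGS84 with k₀ = 0.9996 gives E = 423844.906 m, N = 6152629.668 m.

E 423840 m, N 6152630 m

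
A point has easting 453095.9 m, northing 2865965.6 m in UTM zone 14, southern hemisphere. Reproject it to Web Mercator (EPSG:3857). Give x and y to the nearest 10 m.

x -11128650 m, y -9433810 m

Unproject from UTM 14S (λ₀ = -99°) → φ = -64.32900018°, λ = -99.97040008°.
Web Mercator (R = 6378137 m): x = -11128654.031 m, y = -9433806.280 m.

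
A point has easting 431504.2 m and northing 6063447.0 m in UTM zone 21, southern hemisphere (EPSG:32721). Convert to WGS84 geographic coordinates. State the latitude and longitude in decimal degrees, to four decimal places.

Zone 21S: λ₀ = -57°, k₀ = 0.9996, false easting 500000 m, false northing 10000000 m.
Meridian distance M = (N − FN)/k₀ = -3938128.3 m.
Inverse transverse Mercator on WGS84 gives φ = -35.57030009°, λ = -57.75590023°.

lat -35.5703°, lon -57.7559°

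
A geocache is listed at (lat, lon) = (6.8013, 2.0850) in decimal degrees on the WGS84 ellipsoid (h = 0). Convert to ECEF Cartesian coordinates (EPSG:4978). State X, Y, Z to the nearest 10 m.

WGS84: a = 6378137 m, e² = 0.006694380; N(φ) = a/√(1−e²sin²φ) = 6378436.435 m.
X = (N+h)·cosφ·cosλ = 6329357.129 m; Y = (N+h)·cosφ·sinλ = 230427.756 m; Z = (N(1−e²)+h)·sinφ = 750319.116 m.

X 6329360 m, Y 230430 m, Z 750320 m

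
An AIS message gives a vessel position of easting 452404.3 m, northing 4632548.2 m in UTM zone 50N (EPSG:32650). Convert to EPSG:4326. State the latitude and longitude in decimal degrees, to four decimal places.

lat 41.8434°, lon 116.4267°

Zone 50N: λ₀ = 117°, k₀ = 0.9996, false easting 500000 m.
Meridian distance M = (N − FN)/k₀ = 4634402.0 m.
Inverse transverse Mercator on WGS84 gives φ = 41.84340003°, λ = 116.42669958°.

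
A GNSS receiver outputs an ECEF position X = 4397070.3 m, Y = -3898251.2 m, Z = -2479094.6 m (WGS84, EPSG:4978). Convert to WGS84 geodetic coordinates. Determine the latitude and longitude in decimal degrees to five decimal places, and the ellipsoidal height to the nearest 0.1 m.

λ = atan2(Y, X) = -41.55880056°; p = √(X²+Y²) = 5876273.4 m.
Bowring's method on WGS84 (a = 6378137 m, b = 6356752.314 m) gives φ = -23.01209961°, h = 2920.979 m.

lat -23.01210°, lon -41.55880°, h 2921.0 m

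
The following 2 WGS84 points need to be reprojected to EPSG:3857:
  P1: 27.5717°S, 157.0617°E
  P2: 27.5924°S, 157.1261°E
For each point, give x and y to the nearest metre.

Web Mercator: x = R·λ, y = R·ln tan(π/4+φ/2), R = 6378137 m.
P1 (-27.5717°, 157.0617°) → (17484028.467, -3195081.488) m.
P2 (-27.5924°, 157.1261°) → (17491197.442, -3197681.270) m.

P1: x 17484028 m, y -3195081 m; P2: x 17491197 m, y -3197681 m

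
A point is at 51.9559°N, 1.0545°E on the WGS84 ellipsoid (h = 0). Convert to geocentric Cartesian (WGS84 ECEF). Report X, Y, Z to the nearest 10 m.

WGS84: a = 6378137 m, e² = 0.006694380; N(φ) = a/√(1−e²sin²φ) = 6391419.221 m.
X = (N+h)·cosφ·cosλ = 3938158.900 m; Y = (N+h)·cosφ·sinλ = 72488.018 m; Z = (N(1−e²)+h)·sinφ = 4999780.886 m.

X 3938160 m, Y 72490 m, Z 4999780 m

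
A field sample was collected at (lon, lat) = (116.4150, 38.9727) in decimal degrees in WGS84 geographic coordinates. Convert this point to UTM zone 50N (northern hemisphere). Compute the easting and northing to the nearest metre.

Zone 50 central meridian λ₀ = 6×50 − 183 = 117°; Δλ = -0.5850°.
Transverse Mercator on WGS84 with k₀ = 0.9996 gives E = 449324.178 m, N = 4313909.795 m.

E 449324 m, N 4313910 m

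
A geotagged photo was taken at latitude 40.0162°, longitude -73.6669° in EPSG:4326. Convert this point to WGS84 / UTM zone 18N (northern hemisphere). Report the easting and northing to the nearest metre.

Zone 18 central meridian λ₀ = 6×18 − 183 = -75°; Δλ = +1.3331°.
Transverse Mercator on WGS84 with k₀ = 0.9996 gives E = 613767.920 m, N = 4430406.375 m.

E 613768 m, N 4430406 m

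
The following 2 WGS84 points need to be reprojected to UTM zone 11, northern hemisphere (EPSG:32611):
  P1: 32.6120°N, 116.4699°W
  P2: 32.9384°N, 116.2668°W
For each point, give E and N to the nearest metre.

UTM zone 11N: λ₀ = -117°, k₀ = 0.9996.
P1 (32.6120°, -116.4699°) → (549735.641, 3608398.564) m.
P2 (32.9384°, -116.2668°) → (568540.816, 3644696.460) m.

P1: E 549736 m, N 3608399 m; P2: E 568541 m, N 3644696 m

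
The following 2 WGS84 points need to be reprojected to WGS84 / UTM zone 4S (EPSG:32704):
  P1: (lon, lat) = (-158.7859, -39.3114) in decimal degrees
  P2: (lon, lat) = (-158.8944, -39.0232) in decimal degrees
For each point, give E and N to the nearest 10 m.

UTM zone 4S: λ₀ = -159°, k₀ = 0.9996.
P1 (-39.3114°, -158.7859°) → (518457.765, 5648644.250) m.
P2 (-39.0232°, -158.8944°) → (509141.103, 5680643.579) m.

P1: E 518460 m, N 5648640 m; P2: E 509140 m, N 5680640 m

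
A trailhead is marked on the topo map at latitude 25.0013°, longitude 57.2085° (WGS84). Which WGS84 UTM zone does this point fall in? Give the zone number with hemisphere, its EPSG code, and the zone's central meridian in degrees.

UTM zone = ⌊(λ + 180)/6⌋ + 1; 57.2085° ∈ [54°, 60°) → zone 40.
Hemisphere: N (φ ≥ 0).
Central meridian λ₀ = 6×40 − 183 = 57°.
EPSG code: 32640.

Zone 40N (EPSG:32640), central meridian 57°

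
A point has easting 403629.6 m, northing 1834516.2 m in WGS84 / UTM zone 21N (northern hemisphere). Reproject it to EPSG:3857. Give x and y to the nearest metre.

x -6445777 m, y 1873255 m

Unproject from UTM 21N (λ₀ = -57°) → φ = 16.59089997°, λ = -57.90340026°.
Web Mercator (R = 6378137 m): x = -6445777.033 m, y = 1873254.893 m.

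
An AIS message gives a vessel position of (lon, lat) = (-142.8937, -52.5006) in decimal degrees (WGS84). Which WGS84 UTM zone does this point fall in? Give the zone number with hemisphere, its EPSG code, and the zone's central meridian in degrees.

UTM zone = ⌊(λ + 180)/6⌋ + 1; -142.8937° ∈ [-144°, -138°) → zone 7.
Hemisphere: S (φ < 0).
Central meridian λ₀ = 6×7 − 183 = -141°.
EPSG code: 32707.

Zone 7S (EPSG:32707), central meridian -141°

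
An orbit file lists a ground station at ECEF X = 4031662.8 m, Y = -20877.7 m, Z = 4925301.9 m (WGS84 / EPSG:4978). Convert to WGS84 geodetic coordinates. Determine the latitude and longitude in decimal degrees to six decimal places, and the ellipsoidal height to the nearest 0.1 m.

λ = atan2(Y, X) = -0.29669976°; p = √(X²+Y²) = 4031716.9 m.
Bowring's method on WGS84 (a = 6378137 m, b = 6356752.314 m) gives φ = 50.88570047°, h = -297.395 m.

lat 50.885700°, lon -0.296700°, h -297.4 m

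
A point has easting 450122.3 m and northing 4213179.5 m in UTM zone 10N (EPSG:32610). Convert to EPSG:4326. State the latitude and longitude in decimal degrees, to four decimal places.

Zone 10N: λ₀ = -123°, k₀ = 0.9996, false easting 500000 m.
Meridian distance M = (N − FN)/k₀ = 4214865.4 m.
Inverse transverse Mercator on WGS84 gives φ = 38.06499964°, λ = -123.56860041°.

lat 38.0650°, lon -123.5686°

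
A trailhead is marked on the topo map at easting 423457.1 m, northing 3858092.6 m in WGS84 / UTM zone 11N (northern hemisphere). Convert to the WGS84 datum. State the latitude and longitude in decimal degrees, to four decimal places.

lat 34.8623°, lon -117.8374°

Zone 11N: λ₀ = -117°, k₀ = 0.9996, false easting 500000 m.
Meridian distance M = (N − FN)/k₀ = 3859636.5 m.
Inverse transverse Mercator on WGS84 gives φ = 34.86230023°, λ = -117.83740023°.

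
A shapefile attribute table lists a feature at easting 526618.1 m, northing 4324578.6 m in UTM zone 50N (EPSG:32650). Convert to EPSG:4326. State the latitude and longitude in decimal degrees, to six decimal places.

Zone 50N: λ₀ = 117°, k₀ = 0.9996, false easting 500000 m.
Meridian distance M = (N − FN)/k₀ = 4326309.1 m.
Inverse transverse Mercator on WGS84 gives φ = 39.06990039°, λ = 117.30770031°.

lat 39.069900°, lon 117.307700°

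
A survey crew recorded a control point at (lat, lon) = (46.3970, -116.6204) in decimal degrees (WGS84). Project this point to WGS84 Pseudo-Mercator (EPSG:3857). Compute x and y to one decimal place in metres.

x -12982123.5 m, y 5844198.6 m

Web Mercator is spherical with R = a = 6378137 m.
x = R·λ = 6378137 × -2.035409955 = -12982123.544 m.
y = R·ln tan(π/4 + φ/2) = 6378137 × 0.916286151 = 5844198.600 m.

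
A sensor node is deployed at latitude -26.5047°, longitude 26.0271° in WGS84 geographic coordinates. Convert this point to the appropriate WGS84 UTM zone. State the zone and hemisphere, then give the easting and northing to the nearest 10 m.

Longitude 26.0271° lies in the 6° band [24°, 30°), giving zone 35; latitude is south of the equator, so 35S.
Zone 35 central meridian λ₀ = 6×35 − 183 = 27°; Δλ = -0.9729°.
Transverse Mercator on WGS84 with k₀ = 0.9996 gives E = 403051.425 m, N = 7068054.515 m.

Zone 35S: E 403050 m, N 7068050 m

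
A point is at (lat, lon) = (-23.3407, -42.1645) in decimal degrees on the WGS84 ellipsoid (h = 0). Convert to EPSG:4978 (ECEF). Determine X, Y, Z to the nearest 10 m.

WGS84: a = 6378137 m, e² = 0.006694380; N(φ) = a/√(1−e²sin²φ) = 6381490.828 m.
X = (N+h)·cosφ·cosλ = 4343006.442 m; Y = (N+h)·cosφ·sinλ = -3933097.216 m; Z = (N(1−e²)+h)·sinφ = -2511407.135 m.

X 4343010 m, Y -3933100 m, Z -2511410 m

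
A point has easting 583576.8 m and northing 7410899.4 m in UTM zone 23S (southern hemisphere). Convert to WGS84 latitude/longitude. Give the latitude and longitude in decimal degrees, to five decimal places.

lat -23.40960°, lon -44.18200°

Zone 23S: λ₀ = -45°, k₀ = 0.9996, false easting 500000 m, false northing 10000000 m.
Meridian distance M = (N − FN)/k₀ = -2590136.7 m.
Inverse transverse Mercator on WGS84 gives φ = -23.40960013°, λ = -44.18199973°.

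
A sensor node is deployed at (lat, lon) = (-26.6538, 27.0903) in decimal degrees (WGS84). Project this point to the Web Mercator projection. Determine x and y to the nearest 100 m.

x 3015700 m, y -3080300 m

Web Mercator is spherical with R = a = 6378137 m.
x = R·λ = 6378137 × 0.472814930 = 3015678.401 m.
y = R·ln tan(π/4 + φ/2) = 6378137 × -0.482944286 = -3080284.818 m.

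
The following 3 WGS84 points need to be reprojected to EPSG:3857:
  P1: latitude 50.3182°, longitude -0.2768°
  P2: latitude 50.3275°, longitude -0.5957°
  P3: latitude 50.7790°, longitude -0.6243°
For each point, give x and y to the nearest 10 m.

Web Mercator: x = R·λ, y = R·ln tan(π/4+φ/2), R = 6378137 m.
P1 (50.3182°, -0.2768°) → (-30813.235, 6501565.933) m.
P2 (50.3275°, -0.5957°) → (-66313.021, 6503187.444) m.
P3 (50.7790°, -0.6243°) → (-69496.758, 6582294.093) m.

P1: x -30810 m, y 6501570 m; P2: x -66310 m, y 6503190 m; P3: x -69500 m, y 6582290 m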